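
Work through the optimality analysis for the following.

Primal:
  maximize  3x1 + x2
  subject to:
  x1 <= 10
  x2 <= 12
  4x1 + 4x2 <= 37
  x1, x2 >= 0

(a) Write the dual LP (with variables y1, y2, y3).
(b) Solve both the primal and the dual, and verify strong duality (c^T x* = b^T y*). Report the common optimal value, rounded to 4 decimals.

The standard primal-dual pair for 'max c^T x s.t. A x <= b, x >= 0' is:
  Dual:  min b^T y  s.t.  A^T y >= c,  y >= 0.

So the dual LP is:
  minimize  10y1 + 12y2 + 37y3
  subject to:
    y1 + 4y3 >= 3
    y2 + 4y3 >= 1
    y1, y2, y3 >= 0

Solving the primal: x* = (9.25, 0).
  primal value c^T x* = 27.75.
Solving the dual: y* = (0, 0, 0.75).
  dual value b^T y* = 27.75.
Strong duality: c^T x* = b^T y*. Confirmed.

27.75


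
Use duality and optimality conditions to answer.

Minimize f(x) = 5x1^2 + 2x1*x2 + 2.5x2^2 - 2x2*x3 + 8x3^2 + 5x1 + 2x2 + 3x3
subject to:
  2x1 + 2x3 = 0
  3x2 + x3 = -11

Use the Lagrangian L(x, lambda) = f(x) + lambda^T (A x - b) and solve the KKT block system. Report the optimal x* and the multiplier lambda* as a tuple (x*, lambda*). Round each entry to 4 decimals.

Form the Lagrangian:
  L(x, lambda) = (1/2) x^T Q x + c^T x + lambda^T (A x - b)
Stationarity (grad_x L = 0): Q x + c + A^T lambda = 0.
Primal feasibility: A x = b.

This gives the KKT block system:
  [ Q   A^T ] [ x     ]   [-c ]
  [ A    0  ] [ lambda ] = [ b ]

Solving the linear system:
  x*      = (0.6198, -3.4601, -0.6198)
  lambda* = (-2.1388, 4.2738)
  f(x*)   = 20.6654

x* = (0.6198, -3.4601, -0.6198), lambda* = (-2.1388, 4.2738)


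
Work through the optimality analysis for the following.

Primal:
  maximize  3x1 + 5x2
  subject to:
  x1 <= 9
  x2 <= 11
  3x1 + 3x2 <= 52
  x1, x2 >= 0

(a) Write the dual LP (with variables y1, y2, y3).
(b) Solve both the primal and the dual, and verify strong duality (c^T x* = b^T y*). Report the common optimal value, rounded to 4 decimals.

The standard primal-dual pair for 'max c^T x s.t. A x <= b, x >= 0' is:
  Dual:  min b^T y  s.t.  A^T y >= c,  y >= 0.

So the dual LP is:
  minimize  9y1 + 11y2 + 52y3
  subject to:
    y1 + 3y3 >= 3
    y2 + 3y3 >= 5
    y1, y2, y3 >= 0

Solving the primal: x* = (6.3333, 11).
  primal value c^T x* = 74.
Solving the dual: y* = (0, 2, 1).
  dual value b^T y* = 74.
Strong duality: c^T x* = b^T y*. Confirmed.

74


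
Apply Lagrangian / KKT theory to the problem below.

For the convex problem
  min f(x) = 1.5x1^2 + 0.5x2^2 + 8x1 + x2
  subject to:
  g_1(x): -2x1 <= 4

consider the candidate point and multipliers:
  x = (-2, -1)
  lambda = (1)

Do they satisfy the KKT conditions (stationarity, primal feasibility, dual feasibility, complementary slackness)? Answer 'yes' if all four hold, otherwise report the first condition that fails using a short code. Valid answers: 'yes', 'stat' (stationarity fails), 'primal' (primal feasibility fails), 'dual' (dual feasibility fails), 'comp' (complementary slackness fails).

Gradient of f: grad f(x) = Q x + c = (2, 0)
Constraint values g_i(x) = a_i^T x - b_i:
  g_1((-2, -1)) = 0
Stationarity residual: grad f(x) + sum_i lambda_i a_i = (0, 0)
  -> stationarity OK
Primal feasibility (all g_i <= 0): OK
Dual feasibility (all lambda_i >= 0): OK
Complementary slackness (lambda_i * g_i(x) = 0 for all i): OK

Verdict: yes, KKT holds.

yes


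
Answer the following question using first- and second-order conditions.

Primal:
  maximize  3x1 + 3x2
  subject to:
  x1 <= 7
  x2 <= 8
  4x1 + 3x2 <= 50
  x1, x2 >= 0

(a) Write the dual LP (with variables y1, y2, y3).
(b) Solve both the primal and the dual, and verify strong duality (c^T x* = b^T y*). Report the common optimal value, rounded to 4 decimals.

The standard primal-dual pair for 'max c^T x s.t. A x <= b, x >= 0' is:
  Dual:  min b^T y  s.t.  A^T y >= c,  y >= 0.

So the dual LP is:
  minimize  7y1 + 8y2 + 50y3
  subject to:
    y1 + 4y3 >= 3
    y2 + 3y3 >= 3
    y1, y2, y3 >= 0

Solving the primal: x* = (6.5, 8).
  primal value c^T x* = 43.5.
Solving the dual: y* = (0, 0.75, 0.75).
  dual value b^T y* = 43.5.
Strong duality: c^T x* = b^T y*. Confirmed.

43.5


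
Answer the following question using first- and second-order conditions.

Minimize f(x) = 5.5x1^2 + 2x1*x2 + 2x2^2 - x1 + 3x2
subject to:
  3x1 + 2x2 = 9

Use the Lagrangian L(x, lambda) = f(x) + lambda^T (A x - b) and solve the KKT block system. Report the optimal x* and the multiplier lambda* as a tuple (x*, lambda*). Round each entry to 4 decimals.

Form the Lagrangian:
  L(x, lambda) = (1/2) x^T Q x + c^T x + lambda^T (A x - b)
Stationarity (grad_x L = 0): Q x + c + A^T lambda = 0.
Primal feasibility: A x = b.

This gives the KKT block system:
  [ Q   A^T ] [ x     ]   [-c ]
  [ A    0  ] [ lambda ] = [ b ]

Solving the linear system:
  x*      = (1.6786, 1.9821)
  lambda* = (-7.1429)
  f(x*)   = 34.2768

x* = (1.6786, 1.9821), lambda* = (-7.1429)


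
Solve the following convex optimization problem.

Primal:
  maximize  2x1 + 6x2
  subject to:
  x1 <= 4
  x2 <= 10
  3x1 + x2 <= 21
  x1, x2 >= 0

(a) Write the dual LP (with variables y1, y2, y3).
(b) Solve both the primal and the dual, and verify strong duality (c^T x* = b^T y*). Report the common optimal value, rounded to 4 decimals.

The standard primal-dual pair for 'max c^T x s.t. A x <= b, x >= 0' is:
  Dual:  min b^T y  s.t.  A^T y >= c,  y >= 0.

So the dual LP is:
  minimize  4y1 + 10y2 + 21y3
  subject to:
    y1 + 3y3 >= 2
    y2 + y3 >= 6
    y1, y2, y3 >= 0

Solving the primal: x* = (3.6667, 10).
  primal value c^T x* = 67.3333.
Solving the dual: y* = (0, 5.3333, 0.6667).
  dual value b^T y* = 67.3333.
Strong duality: c^T x* = b^T y*. Confirmed.

67.3333


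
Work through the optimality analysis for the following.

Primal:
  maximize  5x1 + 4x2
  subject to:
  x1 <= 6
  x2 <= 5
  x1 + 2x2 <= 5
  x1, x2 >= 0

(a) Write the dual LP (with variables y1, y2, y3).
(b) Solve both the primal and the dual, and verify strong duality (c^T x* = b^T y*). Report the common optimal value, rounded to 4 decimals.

The standard primal-dual pair for 'max c^T x s.t. A x <= b, x >= 0' is:
  Dual:  min b^T y  s.t.  A^T y >= c,  y >= 0.

So the dual LP is:
  minimize  6y1 + 5y2 + 5y3
  subject to:
    y1 + y3 >= 5
    y2 + 2y3 >= 4
    y1, y2, y3 >= 0

Solving the primal: x* = (5, 0).
  primal value c^T x* = 25.
Solving the dual: y* = (0, 0, 5).
  dual value b^T y* = 25.
Strong duality: c^T x* = b^T y*. Confirmed.

25


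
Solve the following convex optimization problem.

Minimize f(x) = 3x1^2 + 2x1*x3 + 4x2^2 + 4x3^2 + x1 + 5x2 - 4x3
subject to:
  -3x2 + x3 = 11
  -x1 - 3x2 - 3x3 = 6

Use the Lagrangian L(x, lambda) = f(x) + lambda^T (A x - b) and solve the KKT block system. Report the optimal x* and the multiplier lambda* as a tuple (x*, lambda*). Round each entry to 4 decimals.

Form the Lagrangian:
  L(x, lambda) = (1/2) x^T Q x + c^T x + lambda^T (A x - b)
Stationarity (grad_x L = 0): Q x + c + A^T lambda = 0.
Primal feasibility: A x = b.

This gives the KKT block system:
  [ Q   A^T ] [ x     ]   [-c ]
  [ A    0  ] [ lambda ] = [ b ]

Solving the linear system:
  x*      = (-0.675, -3.1937, 1.4187)
  lambda* = (-6.6375, -0.2125)
  f(x*)   = 25.9844

x* = (-0.675, -3.1937, 1.4187), lambda* = (-6.6375, -0.2125)


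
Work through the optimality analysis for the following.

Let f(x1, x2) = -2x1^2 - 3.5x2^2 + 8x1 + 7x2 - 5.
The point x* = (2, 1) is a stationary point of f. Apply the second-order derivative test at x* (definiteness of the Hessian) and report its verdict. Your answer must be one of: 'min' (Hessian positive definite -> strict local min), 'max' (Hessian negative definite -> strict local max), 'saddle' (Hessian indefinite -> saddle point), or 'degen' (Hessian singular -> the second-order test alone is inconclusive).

Compute the Hessian H = grad^2 f:
  H = [[-4, 0], [0, -7]]
Verify stationarity: grad f(x*) = H x* + g = (0, 0).
Eigenvalues of H: -7, -4.
Both eigenvalues < 0, so H is negative definite -> x* is a strict local max.

max


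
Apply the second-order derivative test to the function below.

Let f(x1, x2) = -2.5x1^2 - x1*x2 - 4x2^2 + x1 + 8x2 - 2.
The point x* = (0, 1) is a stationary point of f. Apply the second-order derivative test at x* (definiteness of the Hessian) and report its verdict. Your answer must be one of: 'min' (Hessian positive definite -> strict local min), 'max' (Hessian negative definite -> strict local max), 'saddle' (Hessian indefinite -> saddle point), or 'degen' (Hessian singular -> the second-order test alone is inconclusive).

Compute the Hessian H = grad^2 f:
  H = [[-5, -1], [-1, -8]]
Verify stationarity: grad f(x*) = H x* + g = (0, 0).
Eigenvalues of H: -8.3028, -4.6972.
Both eigenvalues < 0, so H is negative definite -> x* is a strict local max.

max


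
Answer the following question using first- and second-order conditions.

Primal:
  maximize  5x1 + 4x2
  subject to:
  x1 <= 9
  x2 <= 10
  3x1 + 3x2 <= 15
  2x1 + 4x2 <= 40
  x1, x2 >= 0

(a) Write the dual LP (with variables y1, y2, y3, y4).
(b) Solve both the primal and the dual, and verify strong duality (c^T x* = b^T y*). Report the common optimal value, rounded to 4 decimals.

The standard primal-dual pair for 'max c^T x s.t. A x <= b, x >= 0' is:
  Dual:  min b^T y  s.t.  A^T y >= c,  y >= 0.

So the dual LP is:
  minimize  9y1 + 10y2 + 15y3 + 40y4
  subject to:
    y1 + 3y3 + 2y4 >= 5
    y2 + 3y3 + 4y4 >= 4
    y1, y2, y3, y4 >= 0

Solving the primal: x* = (5, 0).
  primal value c^T x* = 25.
Solving the dual: y* = (0, 0, 1.6667, 0).
  dual value b^T y* = 25.
Strong duality: c^T x* = b^T y*. Confirmed.

25


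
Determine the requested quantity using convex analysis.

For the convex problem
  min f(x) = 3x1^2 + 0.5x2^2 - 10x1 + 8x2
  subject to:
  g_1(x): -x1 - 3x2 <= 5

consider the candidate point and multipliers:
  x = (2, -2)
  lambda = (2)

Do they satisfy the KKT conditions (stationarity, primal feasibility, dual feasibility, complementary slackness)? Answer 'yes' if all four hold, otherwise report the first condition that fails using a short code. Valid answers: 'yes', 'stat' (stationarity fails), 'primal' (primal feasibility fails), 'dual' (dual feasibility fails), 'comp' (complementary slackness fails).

Gradient of f: grad f(x) = Q x + c = (2, 6)
Constraint values g_i(x) = a_i^T x - b_i:
  g_1((2, -2)) = -1
Stationarity residual: grad f(x) + sum_i lambda_i a_i = (0, 0)
  -> stationarity OK
Primal feasibility (all g_i <= 0): OK
Dual feasibility (all lambda_i >= 0): OK
Complementary slackness (lambda_i * g_i(x) = 0 for all i): FAILS

Verdict: the first failing condition is complementary_slackness -> comp.

comp


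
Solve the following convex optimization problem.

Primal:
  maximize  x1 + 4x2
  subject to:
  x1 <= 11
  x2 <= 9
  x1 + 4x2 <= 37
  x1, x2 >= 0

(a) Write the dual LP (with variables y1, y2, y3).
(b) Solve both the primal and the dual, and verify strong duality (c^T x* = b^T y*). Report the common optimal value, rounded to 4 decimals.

The standard primal-dual pair for 'max c^T x s.t. A x <= b, x >= 0' is:
  Dual:  min b^T y  s.t.  A^T y >= c,  y >= 0.

So the dual LP is:
  minimize  11y1 + 9y2 + 37y3
  subject to:
    y1 + y3 >= 1
    y2 + 4y3 >= 4
    y1, y2, y3 >= 0

Solving the primal: x* = (1, 9).
  primal value c^T x* = 37.
Solving the dual: y* = (0, 0, 1).
  dual value b^T y* = 37.
Strong duality: c^T x* = b^T y*. Confirmed.

37


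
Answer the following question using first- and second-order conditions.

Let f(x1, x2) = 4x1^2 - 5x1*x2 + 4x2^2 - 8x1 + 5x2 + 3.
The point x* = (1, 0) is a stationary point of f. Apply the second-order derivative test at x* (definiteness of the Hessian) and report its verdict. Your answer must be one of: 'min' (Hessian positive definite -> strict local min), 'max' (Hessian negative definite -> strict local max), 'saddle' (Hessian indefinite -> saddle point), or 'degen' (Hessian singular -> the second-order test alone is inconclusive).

Compute the Hessian H = grad^2 f:
  H = [[8, -5], [-5, 8]]
Verify stationarity: grad f(x*) = H x* + g = (0, 0).
Eigenvalues of H: 3, 13.
Both eigenvalues > 0, so H is positive definite -> x* is a strict local min.

min


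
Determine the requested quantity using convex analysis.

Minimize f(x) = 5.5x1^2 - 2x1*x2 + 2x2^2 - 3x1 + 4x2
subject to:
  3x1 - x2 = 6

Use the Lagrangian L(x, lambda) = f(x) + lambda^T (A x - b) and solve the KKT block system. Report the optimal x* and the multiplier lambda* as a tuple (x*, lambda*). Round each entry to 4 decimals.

Form the Lagrangian:
  L(x, lambda) = (1/2) x^T Q x + c^T x + lambda^T (A x - b)
Stationarity (grad_x L = 0): Q x + c + A^T lambda = 0.
Primal feasibility: A x = b.

This gives the KKT block system:
  [ Q   A^T ] [ x     ]   [-c ]
  [ A    0  ] [ lambda ] = [ b ]

Solving the linear system:
  x*      = (1.4571, -1.6286)
  lambda* = (-5.4286)
  f(x*)   = 10.8429

x* = (1.4571, -1.6286), lambda* = (-5.4286)


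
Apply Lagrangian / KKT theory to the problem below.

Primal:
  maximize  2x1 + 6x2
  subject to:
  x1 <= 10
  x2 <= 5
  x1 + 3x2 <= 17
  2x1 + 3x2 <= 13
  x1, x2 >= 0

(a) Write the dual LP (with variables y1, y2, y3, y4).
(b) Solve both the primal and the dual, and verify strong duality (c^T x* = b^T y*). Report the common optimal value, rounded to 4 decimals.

The standard primal-dual pair for 'max c^T x s.t. A x <= b, x >= 0' is:
  Dual:  min b^T y  s.t.  A^T y >= c,  y >= 0.

So the dual LP is:
  minimize  10y1 + 5y2 + 17y3 + 13y4
  subject to:
    y1 + y3 + 2y4 >= 2
    y2 + 3y3 + 3y4 >= 6
    y1, y2, y3, y4 >= 0

Solving the primal: x* = (0, 4.3333).
  primal value c^T x* = 26.
Solving the dual: y* = (0, 0, 0, 2).
  dual value b^T y* = 26.
Strong duality: c^T x* = b^T y*. Confirmed.

26


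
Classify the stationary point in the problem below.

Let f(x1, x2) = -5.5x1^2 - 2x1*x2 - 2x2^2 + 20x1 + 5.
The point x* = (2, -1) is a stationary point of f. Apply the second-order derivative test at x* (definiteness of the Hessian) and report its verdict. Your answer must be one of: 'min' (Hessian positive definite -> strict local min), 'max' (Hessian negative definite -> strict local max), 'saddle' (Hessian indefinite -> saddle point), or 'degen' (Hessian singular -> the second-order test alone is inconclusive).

Compute the Hessian H = grad^2 f:
  H = [[-11, -2], [-2, -4]]
Verify stationarity: grad f(x*) = H x* + g = (0, 0).
Eigenvalues of H: -11.5311, -3.4689.
Both eigenvalues < 0, so H is negative definite -> x* is a strict local max.

max


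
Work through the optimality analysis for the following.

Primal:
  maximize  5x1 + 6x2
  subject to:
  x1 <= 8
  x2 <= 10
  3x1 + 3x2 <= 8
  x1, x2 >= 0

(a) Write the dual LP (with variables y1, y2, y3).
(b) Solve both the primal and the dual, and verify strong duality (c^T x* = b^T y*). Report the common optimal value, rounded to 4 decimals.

The standard primal-dual pair for 'max c^T x s.t. A x <= b, x >= 0' is:
  Dual:  min b^T y  s.t.  A^T y >= c,  y >= 0.

So the dual LP is:
  minimize  8y1 + 10y2 + 8y3
  subject to:
    y1 + 3y3 >= 5
    y2 + 3y3 >= 6
    y1, y2, y3 >= 0

Solving the primal: x* = (0, 2.6667).
  primal value c^T x* = 16.
Solving the dual: y* = (0, 0, 2).
  dual value b^T y* = 16.
Strong duality: c^T x* = b^T y*. Confirmed.

16


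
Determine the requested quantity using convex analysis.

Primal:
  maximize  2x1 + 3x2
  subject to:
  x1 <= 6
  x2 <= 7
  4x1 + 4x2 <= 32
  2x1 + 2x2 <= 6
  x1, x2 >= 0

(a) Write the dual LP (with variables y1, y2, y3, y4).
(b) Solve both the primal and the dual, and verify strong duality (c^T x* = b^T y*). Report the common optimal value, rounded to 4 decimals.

The standard primal-dual pair for 'max c^T x s.t. A x <= b, x >= 0' is:
  Dual:  min b^T y  s.t.  A^T y >= c,  y >= 0.

So the dual LP is:
  minimize  6y1 + 7y2 + 32y3 + 6y4
  subject to:
    y1 + 4y3 + 2y4 >= 2
    y2 + 4y3 + 2y4 >= 3
    y1, y2, y3, y4 >= 0

Solving the primal: x* = (0, 3).
  primal value c^T x* = 9.
Solving the dual: y* = (0, 0, 0, 1.5).
  dual value b^T y* = 9.
Strong duality: c^T x* = b^T y*. Confirmed.

9


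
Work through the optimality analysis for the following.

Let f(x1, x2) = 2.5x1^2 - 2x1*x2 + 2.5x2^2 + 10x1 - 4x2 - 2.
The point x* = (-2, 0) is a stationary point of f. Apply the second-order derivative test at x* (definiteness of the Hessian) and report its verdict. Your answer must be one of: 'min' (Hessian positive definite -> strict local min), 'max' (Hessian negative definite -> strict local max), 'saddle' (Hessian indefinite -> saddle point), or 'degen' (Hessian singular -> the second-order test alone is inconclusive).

Compute the Hessian H = grad^2 f:
  H = [[5, -2], [-2, 5]]
Verify stationarity: grad f(x*) = H x* + g = (0, 0).
Eigenvalues of H: 3, 7.
Both eigenvalues > 0, so H is positive definite -> x* is a strict local min.

min


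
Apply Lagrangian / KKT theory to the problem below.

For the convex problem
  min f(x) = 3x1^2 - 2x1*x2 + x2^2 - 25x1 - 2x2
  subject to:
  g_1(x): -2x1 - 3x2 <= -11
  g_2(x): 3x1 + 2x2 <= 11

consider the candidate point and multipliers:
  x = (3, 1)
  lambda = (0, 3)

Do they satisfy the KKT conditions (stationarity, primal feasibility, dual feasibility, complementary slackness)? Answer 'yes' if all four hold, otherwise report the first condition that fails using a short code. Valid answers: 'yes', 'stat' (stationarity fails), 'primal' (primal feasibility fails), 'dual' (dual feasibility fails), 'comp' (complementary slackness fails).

Gradient of f: grad f(x) = Q x + c = (-9, -6)
Constraint values g_i(x) = a_i^T x - b_i:
  g_1((3, 1)) = 2
  g_2((3, 1)) = 0
Stationarity residual: grad f(x) + sum_i lambda_i a_i = (0, 0)
  -> stationarity OK
Primal feasibility (all g_i <= 0): FAILS
Dual feasibility (all lambda_i >= 0): OK
Complementary slackness (lambda_i * g_i(x) = 0 for all i): OK

Verdict: the first failing condition is primal_feasibility -> primal.

primal


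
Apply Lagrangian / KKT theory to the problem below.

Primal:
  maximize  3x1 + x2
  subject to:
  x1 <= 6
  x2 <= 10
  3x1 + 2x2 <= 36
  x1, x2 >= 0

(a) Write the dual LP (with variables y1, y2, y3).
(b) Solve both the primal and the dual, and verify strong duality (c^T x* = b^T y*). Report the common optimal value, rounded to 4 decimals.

The standard primal-dual pair for 'max c^T x s.t. A x <= b, x >= 0' is:
  Dual:  min b^T y  s.t.  A^T y >= c,  y >= 0.

So the dual LP is:
  minimize  6y1 + 10y2 + 36y3
  subject to:
    y1 + 3y3 >= 3
    y2 + 2y3 >= 1
    y1, y2, y3 >= 0

Solving the primal: x* = (6, 9).
  primal value c^T x* = 27.
Solving the dual: y* = (1.5, 0, 0.5).
  dual value b^T y* = 27.
Strong duality: c^T x* = b^T y*. Confirmed.

27


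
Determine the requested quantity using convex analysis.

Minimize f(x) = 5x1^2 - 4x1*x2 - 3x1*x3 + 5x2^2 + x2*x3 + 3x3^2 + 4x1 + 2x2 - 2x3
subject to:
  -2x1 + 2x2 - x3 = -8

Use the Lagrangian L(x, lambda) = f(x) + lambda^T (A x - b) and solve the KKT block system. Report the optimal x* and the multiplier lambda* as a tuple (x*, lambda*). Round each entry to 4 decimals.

Form the Lagrangian:
  L(x, lambda) = (1/2) x^T Q x + c^T x + lambda^T (A x - b)
Stationarity (grad_x L = 0): Q x + c + A^T lambda = 0.
Primal feasibility: A x = b.

This gives the KKT block system:
  [ Q   A^T ] [ x     ]   [-c ]
  [ A    0  ] [ lambda ] = [ b ]

Solving the linear system:
  x*      = (1.292, -1.4602, 2.4956)
  lambda* = (7.6372)
  f(x*)   = 29.177

x* = (1.292, -1.4602, 2.4956), lambda* = (7.6372)


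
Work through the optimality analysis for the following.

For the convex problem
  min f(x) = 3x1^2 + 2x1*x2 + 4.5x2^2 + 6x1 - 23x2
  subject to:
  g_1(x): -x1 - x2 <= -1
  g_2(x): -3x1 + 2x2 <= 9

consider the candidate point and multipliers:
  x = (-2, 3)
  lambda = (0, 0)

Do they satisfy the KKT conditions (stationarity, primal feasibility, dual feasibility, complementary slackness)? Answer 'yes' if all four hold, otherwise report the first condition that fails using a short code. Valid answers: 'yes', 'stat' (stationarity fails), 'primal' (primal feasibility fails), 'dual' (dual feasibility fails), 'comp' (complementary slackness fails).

Gradient of f: grad f(x) = Q x + c = (0, 0)
Constraint values g_i(x) = a_i^T x - b_i:
  g_1((-2, 3)) = 0
  g_2((-2, 3)) = 3
Stationarity residual: grad f(x) + sum_i lambda_i a_i = (0, 0)
  -> stationarity OK
Primal feasibility (all g_i <= 0): FAILS
Dual feasibility (all lambda_i >= 0): OK
Complementary slackness (lambda_i * g_i(x) = 0 for all i): OK

Verdict: the first failing condition is primal_feasibility -> primal.

primal


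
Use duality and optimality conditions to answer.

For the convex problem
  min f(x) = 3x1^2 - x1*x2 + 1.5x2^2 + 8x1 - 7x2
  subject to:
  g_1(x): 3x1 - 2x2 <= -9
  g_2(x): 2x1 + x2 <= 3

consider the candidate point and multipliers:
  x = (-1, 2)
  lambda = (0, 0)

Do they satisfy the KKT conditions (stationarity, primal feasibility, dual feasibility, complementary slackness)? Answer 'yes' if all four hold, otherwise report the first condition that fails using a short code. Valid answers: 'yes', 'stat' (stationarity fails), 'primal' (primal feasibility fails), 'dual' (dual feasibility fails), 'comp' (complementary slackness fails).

Gradient of f: grad f(x) = Q x + c = (0, 0)
Constraint values g_i(x) = a_i^T x - b_i:
  g_1((-1, 2)) = 2
  g_2((-1, 2)) = -3
Stationarity residual: grad f(x) + sum_i lambda_i a_i = (0, 0)
  -> stationarity OK
Primal feasibility (all g_i <= 0): FAILS
Dual feasibility (all lambda_i >= 0): OK
Complementary slackness (lambda_i * g_i(x) = 0 for all i): OK

Verdict: the first failing condition is primal_feasibility -> primal.

primal


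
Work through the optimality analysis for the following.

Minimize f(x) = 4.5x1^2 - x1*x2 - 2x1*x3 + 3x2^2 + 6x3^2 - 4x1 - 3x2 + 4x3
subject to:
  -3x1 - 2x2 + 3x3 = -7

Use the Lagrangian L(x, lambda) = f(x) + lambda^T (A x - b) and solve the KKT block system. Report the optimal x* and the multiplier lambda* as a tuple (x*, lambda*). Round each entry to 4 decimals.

Form the Lagrangian:
  L(x, lambda) = (1/2) x^T Q x + c^T x + lambda^T (A x - b)
Stationarity (grad_x L = 0): Q x + c + A^T lambda = 0.
Primal feasibility: A x = b.

This gives the KKT block system:
  [ Q   A^T ] [ x     ]   [-c ]
  [ A    0  ] [ lambda ] = [ b ]

Solving the linear system:
  x*      = (0.9765, 1.1882, -0.5647)
  lambda* = (1.5765)
  f(x*)   = 0.6529

x* = (0.9765, 1.1882, -0.5647), lambda* = (1.5765)


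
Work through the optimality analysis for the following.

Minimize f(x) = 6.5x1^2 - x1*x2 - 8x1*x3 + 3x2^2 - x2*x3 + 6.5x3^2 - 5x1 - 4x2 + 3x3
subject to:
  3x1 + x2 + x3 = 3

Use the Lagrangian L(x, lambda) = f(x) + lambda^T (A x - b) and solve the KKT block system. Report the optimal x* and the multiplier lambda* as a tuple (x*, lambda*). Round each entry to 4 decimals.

Form the Lagrangian:
  L(x, lambda) = (1/2) x^T Q x + c^T x + lambda^T (A x - b)
Stationarity (grad_x L = 0): Q x + c + A^T lambda = 0.
Primal feasibility: A x = b.

This gives the KKT block system:
  [ Q   A^T ] [ x     ]   [-c ]
  [ A    0  ] [ lambda ] = [ b ]

Solving the linear system:
  x*      = (0.6387, 0.8429, 0.2408)
  lambda* = (-0.178)
  f(x*)   = -2.6545

x* = (0.6387, 0.8429, 0.2408), lambda* = (-0.178)


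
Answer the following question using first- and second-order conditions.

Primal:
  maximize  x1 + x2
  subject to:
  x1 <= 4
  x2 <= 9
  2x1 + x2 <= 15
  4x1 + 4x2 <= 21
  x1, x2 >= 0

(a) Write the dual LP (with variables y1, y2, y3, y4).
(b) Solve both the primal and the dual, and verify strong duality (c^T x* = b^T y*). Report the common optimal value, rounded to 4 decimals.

The standard primal-dual pair for 'max c^T x s.t. A x <= b, x >= 0' is:
  Dual:  min b^T y  s.t.  A^T y >= c,  y >= 0.

So the dual LP is:
  minimize  4y1 + 9y2 + 15y3 + 21y4
  subject to:
    y1 + 2y3 + 4y4 >= 1
    y2 + y3 + 4y4 >= 1
    y1, y2, y3, y4 >= 0

Solving the primal: x* = (0, 5.25).
  primal value c^T x* = 5.25.
Solving the dual: y* = (0, 0, 0, 0.25).
  dual value b^T y* = 5.25.
Strong duality: c^T x* = b^T y*. Confirmed.

5.25


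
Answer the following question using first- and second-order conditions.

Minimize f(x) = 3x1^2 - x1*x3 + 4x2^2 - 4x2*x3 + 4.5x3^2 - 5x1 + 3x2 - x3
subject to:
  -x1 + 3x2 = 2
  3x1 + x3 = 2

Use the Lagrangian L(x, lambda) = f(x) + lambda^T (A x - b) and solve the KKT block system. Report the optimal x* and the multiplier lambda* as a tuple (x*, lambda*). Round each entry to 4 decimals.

Form the Lagrangian:
  L(x, lambda) = (1/2) x^T Q x + c^T x + lambda^T (A x - b)
Stationarity (grad_x L = 0): Q x + c + A^T lambda = 0.
Primal feasibility: A x = b.

This gives the KKT block system:
  [ Q   A^T ] [ x     ]   [-c ]
  [ A    0  ] [ lambda ] = [ b ]

Solving the linear system:
  x*      = (0.4896, 0.8299, 0.5311)
  lambda* = (-2.5049, 0.0294)
  f(x*)   = 2.2306

x* = (0.4896, 0.8299, 0.5311), lambda* = (-2.5049, 0.0294)


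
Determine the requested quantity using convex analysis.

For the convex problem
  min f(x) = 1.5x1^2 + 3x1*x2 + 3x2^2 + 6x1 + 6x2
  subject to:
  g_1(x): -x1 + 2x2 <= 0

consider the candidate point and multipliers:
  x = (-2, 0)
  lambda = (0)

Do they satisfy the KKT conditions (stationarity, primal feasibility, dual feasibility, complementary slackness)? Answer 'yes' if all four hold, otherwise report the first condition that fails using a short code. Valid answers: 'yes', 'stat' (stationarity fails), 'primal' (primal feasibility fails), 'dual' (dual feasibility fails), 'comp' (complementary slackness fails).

Gradient of f: grad f(x) = Q x + c = (0, 0)
Constraint values g_i(x) = a_i^T x - b_i:
  g_1((-2, 0)) = 2
Stationarity residual: grad f(x) + sum_i lambda_i a_i = (0, 0)
  -> stationarity OK
Primal feasibility (all g_i <= 0): FAILS
Dual feasibility (all lambda_i >= 0): OK
Complementary slackness (lambda_i * g_i(x) = 0 for all i): OK

Verdict: the first failing condition is primal_feasibility -> primal.

primal


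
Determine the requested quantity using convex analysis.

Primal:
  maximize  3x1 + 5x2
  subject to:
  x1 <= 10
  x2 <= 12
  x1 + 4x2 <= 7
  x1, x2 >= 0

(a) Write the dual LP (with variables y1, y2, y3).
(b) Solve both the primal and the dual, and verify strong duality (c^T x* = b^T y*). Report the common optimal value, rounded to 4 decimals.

The standard primal-dual pair for 'max c^T x s.t. A x <= b, x >= 0' is:
  Dual:  min b^T y  s.t.  A^T y >= c,  y >= 0.

So the dual LP is:
  minimize  10y1 + 12y2 + 7y3
  subject to:
    y1 + y3 >= 3
    y2 + 4y3 >= 5
    y1, y2, y3 >= 0

Solving the primal: x* = (7, 0).
  primal value c^T x* = 21.
Solving the dual: y* = (0, 0, 3).
  dual value b^T y* = 21.
Strong duality: c^T x* = b^T y*. Confirmed.

21


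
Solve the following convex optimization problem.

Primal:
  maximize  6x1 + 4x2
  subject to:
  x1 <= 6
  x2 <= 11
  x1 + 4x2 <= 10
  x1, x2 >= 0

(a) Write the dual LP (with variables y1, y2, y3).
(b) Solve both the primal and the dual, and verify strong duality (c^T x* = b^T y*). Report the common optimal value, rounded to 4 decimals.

The standard primal-dual pair for 'max c^T x s.t. A x <= b, x >= 0' is:
  Dual:  min b^T y  s.t.  A^T y >= c,  y >= 0.

So the dual LP is:
  minimize  6y1 + 11y2 + 10y3
  subject to:
    y1 + y3 >= 6
    y2 + 4y3 >= 4
    y1, y2, y3 >= 0

Solving the primal: x* = (6, 1).
  primal value c^T x* = 40.
Solving the dual: y* = (5, 0, 1).
  dual value b^T y* = 40.
Strong duality: c^T x* = b^T y*. Confirmed.

40


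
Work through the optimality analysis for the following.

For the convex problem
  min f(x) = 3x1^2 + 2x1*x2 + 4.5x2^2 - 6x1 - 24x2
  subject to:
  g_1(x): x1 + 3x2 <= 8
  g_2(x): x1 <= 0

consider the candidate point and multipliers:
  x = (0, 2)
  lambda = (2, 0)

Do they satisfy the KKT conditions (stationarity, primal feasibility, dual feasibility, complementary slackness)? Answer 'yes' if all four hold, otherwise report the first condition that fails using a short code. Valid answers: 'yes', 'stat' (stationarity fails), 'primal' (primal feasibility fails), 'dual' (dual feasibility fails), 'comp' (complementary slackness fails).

Gradient of f: grad f(x) = Q x + c = (-2, -6)
Constraint values g_i(x) = a_i^T x - b_i:
  g_1((0, 2)) = -2
  g_2((0, 2)) = 0
Stationarity residual: grad f(x) + sum_i lambda_i a_i = (0, 0)
  -> stationarity OK
Primal feasibility (all g_i <= 0): OK
Dual feasibility (all lambda_i >= 0): OK
Complementary slackness (lambda_i * g_i(x) = 0 for all i): FAILS

Verdict: the first failing condition is complementary_slackness -> comp.

comp


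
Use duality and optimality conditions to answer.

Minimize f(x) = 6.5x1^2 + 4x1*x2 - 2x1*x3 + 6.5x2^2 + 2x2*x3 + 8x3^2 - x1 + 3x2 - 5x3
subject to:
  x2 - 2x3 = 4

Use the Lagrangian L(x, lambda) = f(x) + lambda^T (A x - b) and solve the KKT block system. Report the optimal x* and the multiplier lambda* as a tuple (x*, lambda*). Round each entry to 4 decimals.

Form the Lagrangian:
  L(x, lambda) = (1/2) x^T Q x + c^T x + lambda^T (A x - b)
Stationarity (grad_x L = 0): Q x + c + A^T lambda = 0.
Primal feasibility: A x = b.

This gives the KKT block system:
  [ Q   A^T ] [ x     ]   [-c ]
  [ A    0  ] [ lambda ] = [ b ]

Solving the linear system:
  x*      = (-0.4853, 1.1029, -1.4485)
  lambda* = (-12.5)
  f(x*)   = 30.5184

x* = (-0.4853, 1.1029, -1.4485), lambda* = (-12.5)


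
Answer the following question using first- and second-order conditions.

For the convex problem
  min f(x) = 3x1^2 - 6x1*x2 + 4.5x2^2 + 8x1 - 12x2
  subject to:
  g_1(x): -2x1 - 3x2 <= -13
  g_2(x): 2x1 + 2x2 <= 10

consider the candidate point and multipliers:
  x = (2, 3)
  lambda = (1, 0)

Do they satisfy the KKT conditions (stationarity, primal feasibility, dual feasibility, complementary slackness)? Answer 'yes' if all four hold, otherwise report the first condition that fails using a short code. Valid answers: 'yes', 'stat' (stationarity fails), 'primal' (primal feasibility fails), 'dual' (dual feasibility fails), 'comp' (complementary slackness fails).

Gradient of f: grad f(x) = Q x + c = (2, 3)
Constraint values g_i(x) = a_i^T x - b_i:
  g_1((2, 3)) = 0
  g_2((2, 3)) = 0
Stationarity residual: grad f(x) + sum_i lambda_i a_i = (0, 0)
  -> stationarity OK
Primal feasibility (all g_i <= 0): OK
Dual feasibility (all lambda_i >= 0): OK
Complementary slackness (lambda_i * g_i(x) = 0 for all i): OK

Verdict: yes, KKT holds.

yes


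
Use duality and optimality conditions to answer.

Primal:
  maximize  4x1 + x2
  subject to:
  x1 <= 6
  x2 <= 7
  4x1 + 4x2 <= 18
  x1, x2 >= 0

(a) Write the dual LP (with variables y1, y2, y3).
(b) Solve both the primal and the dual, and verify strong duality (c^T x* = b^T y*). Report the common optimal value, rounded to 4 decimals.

The standard primal-dual pair for 'max c^T x s.t. A x <= b, x >= 0' is:
  Dual:  min b^T y  s.t.  A^T y >= c,  y >= 0.

So the dual LP is:
  minimize  6y1 + 7y2 + 18y3
  subject to:
    y1 + 4y3 >= 4
    y2 + 4y3 >= 1
    y1, y2, y3 >= 0

Solving the primal: x* = (4.5, 0).
  primal value c^T x* = 18.
Solving the dual: y* = (0, 0, 1).
  dual value b^T y* = 18.
Strong duality: c^T x* = b^T y*. Confirmed.

18


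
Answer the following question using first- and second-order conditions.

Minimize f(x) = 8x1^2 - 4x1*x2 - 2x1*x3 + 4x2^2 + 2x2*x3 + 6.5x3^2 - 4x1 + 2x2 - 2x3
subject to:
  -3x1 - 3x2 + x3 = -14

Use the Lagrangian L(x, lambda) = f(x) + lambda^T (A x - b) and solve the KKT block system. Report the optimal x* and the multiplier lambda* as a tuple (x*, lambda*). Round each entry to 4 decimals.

Form the Lagrangian:
  L(x, lambda) = (1/2) x^T Q x + c^T x + lambda^T (A x - b)
Stationarity (grad_x L = 0): Q x + c + A^T lambda = 0.
Primal feasibility: A x = b.

This gives the KKT block system:
  [ Q   A^T ] [ x     ]   [-c ]
  [ A    0  ] [ lambda ] = [ b ]

Solving the linear system:
  x*      = (1.844, 2.698, -0.3739)
  lambda* = (5.1534)
  f(x*)   = 35.4575

x* = (1.844, 2.698, -0.3739), lambda* = (5.1534)


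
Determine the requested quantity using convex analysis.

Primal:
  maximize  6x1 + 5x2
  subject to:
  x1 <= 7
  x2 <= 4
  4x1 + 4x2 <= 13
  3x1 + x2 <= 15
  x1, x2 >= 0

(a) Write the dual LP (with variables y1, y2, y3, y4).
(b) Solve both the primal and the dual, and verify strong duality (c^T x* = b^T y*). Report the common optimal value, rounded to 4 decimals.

The standard primal-dual pair for 'max c^T x s.t. A x <= b, x >= 0' is:
  Dual:  min b^T y  s.t.  A^T y >= c,  y >= 0.

So the dual LP is:
  minimize  7y1 + 4y2 + 13y3 + 15y4
  subject to:
    y1 + 4y3 + 3y4 >= 6
    y2 + 4y3 + y4 >= 5
    y1, y2, y3, y4 >= 0

Solving the primal: x* = (3.25, 0).
  primal value c^T x* = 19.5.
Solving the dual: y* = (0, 0, 1.5, 0).
  dual value b^T y* = 19.5.
Strong duality: c^T x* = b^T y*. Confirmed.

19.5


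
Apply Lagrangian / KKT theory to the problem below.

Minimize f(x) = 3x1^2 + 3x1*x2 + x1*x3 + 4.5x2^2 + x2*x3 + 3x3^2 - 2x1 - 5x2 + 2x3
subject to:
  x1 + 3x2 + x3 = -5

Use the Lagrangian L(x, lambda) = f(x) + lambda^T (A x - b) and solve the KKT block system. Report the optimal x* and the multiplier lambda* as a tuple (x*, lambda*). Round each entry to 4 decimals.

Form the Lagrangian:
  L(x, lambda) = (1/2) x^T Q x + c^T x + lambda^T (A x - b)
Stationarity (grad_x L = 0): Q x + c + A^T lambda = 0.
Primal feasibility: A x = b.

This gives the KKT block system:
  [ Q   A^T ] [ x     ]   [-c ]
  [ A    0  ] [ lambda ] = [ b ]

Solving the linear system:
  x*      = (0.2171, -1.363, -1.1281)
  lambda* = (5.9146)
  f(x*)   = 16.8488

x* = (0.2171, -1.363, -1.1281), lambda* = (5.9146)


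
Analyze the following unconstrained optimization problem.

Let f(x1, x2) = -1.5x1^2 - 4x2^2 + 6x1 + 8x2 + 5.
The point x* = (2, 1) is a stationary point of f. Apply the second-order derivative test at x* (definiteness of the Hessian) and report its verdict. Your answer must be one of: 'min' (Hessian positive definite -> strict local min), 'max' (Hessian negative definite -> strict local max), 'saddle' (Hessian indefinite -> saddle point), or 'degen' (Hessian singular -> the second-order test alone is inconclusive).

Compute the Hessian H = grad^2 f:
  H = [[-3, 0], [0, -8]]
Verify stationarity: grad f(x*) = H x* + g = (0, 0).
Eigenvalues of H: -8, -3.
Both eigenvalues < 0, so H is negative definite -> x* is a strict local max.

max


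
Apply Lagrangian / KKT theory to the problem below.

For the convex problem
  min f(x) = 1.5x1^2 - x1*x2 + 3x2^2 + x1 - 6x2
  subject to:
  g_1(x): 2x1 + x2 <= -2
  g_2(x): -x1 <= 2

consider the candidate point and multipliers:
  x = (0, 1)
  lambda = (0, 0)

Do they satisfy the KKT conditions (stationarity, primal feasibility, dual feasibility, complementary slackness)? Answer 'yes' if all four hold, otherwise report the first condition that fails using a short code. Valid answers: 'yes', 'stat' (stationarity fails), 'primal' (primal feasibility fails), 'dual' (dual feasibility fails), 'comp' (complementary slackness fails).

Gradient of f: grad f(x) = Q x + c = (0, 0)
Constraint values g_i(x) = a_i^T x - b_i:
  g_1((0, 1)) = 3
  g_2((0, 1)) = -2
Stationarity residual: grad f(x) + sum_i lambda_i a_i = (0, 0)
  -> stationarity OK
Primal feasibility (all g_i <= 0): FAILS
Dual feasibility (all lambda_i >= 0): OK
Complementary slackness (lambda_i * g_i(x) = 0 for all i): OK

Verdict: the first failing condition is primal_feasibility -> primal.

primal


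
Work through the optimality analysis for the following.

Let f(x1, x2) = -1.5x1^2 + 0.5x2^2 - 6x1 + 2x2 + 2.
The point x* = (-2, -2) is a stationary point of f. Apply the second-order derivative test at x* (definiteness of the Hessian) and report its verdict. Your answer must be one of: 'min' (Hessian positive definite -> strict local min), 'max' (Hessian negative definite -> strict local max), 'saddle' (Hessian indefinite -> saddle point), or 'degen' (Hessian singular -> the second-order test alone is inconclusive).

Compute the Hessian H = grad^2 f:
  H = [[-3, 0], [0, 1]]
Verify stationarity: grad f(x*) = H x* + g = (0, 0).
Eigenvalues of H: -3, 1.
Eigenvalues have mixed signs, so H is indefinite -> x* is a saddle point.

saddle


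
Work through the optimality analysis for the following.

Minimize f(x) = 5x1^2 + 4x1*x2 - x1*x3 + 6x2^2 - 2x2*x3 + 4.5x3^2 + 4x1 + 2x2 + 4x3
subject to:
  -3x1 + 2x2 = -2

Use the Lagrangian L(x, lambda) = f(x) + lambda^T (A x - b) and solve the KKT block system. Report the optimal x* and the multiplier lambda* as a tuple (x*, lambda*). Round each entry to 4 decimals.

Form the Lagrangian:
  L(x, lambda) = (1/2) x^T Q x + c^T x + lambda^T (A x - b)
Stationarity (grad_x L = 0): Q x + c + A^T lambda = 0.
Primal feasibility: A x = b.

This gives the KKT block system:
  [ Q   A^T ] [ x     ]   [-c ]
  [ A    0  ] [ lambda ] = [ b ]

Solving the linear system:
  x*      = (0.2612, -0.6082, -0.5506)
  lambda* = (1.5765)
  f(x*)   = 0.3894

x* = (0.2612, -0.6082, -0.5506), lambda* = (1.5765)


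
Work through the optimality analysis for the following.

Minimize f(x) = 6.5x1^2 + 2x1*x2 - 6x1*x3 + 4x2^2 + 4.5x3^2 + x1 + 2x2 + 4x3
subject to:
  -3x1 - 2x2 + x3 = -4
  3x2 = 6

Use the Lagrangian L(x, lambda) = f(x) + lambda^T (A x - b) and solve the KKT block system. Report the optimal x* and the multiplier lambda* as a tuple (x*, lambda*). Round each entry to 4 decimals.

Form the Lagrangian:
  L(x, lambda) = (1/2) x^T Q x + c^T x + lambda^T (A x - b)
Stationarity (grad_x L = 0): Q x + c + A^T lambda = 0.
Primal feasibility: A x = b.

This gives the KKT block system:
  [ Q   A^T ] [ x     ]   [-c ]
  [ A    0  ] [ lambda ] = [ b ]

Solving the linear system:
  x*      = (-0.2931, 2, -0.8793)
  lambda* = (2.1552, -4.3678)
  f(x*)   = 17.5086

x* = (-0.2931, 2, -0.8793), lambda* = (2.1552, -4.3678)


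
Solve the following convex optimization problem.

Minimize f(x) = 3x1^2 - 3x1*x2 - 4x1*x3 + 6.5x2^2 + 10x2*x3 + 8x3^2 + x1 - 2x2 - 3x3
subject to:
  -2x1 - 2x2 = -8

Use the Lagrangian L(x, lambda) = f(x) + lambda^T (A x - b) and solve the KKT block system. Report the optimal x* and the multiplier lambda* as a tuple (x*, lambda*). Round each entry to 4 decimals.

Form the Lagrangian:
  L(x, lambda) = (1/2) x^T Q x + c^T x + lambda^T (A x - b)
Stationarity (grad_x L = 0): Q x + c + A^T lambda = 0.
Primal feasibility: A x = b.

This gives the KKT block system:
  [ Q   A^T ] [ x     ]   [-c ]
  [ A    0  ] [ lambda ] = [ b ]

Solving the linear system:
  x*      = (2.2451, 1.7549, -0.348)
  lambda* = (5.299)
  f(x*)   = 21.0858

x* = (2.2451, 1.7549, -0.348), lambda* = (5.299)


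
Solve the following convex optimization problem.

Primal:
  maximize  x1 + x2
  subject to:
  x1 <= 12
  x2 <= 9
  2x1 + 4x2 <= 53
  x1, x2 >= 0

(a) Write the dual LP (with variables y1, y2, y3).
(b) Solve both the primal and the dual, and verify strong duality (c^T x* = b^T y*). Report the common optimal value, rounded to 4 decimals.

The standard primal-dual pair for 'max c^T x s.t. A x <= b, x >= 0' is:
  Dual:  min b^T y  s.t.  A^T y >= c,  y >= 0.

So the dual LP is:
  minimize  12y1 + 9y2 + 53y3
  subject to:
    y1 + 2y3 >= 1
    y2 + 4y3 >= 1
    y1, y2, y3 >= 0

Solving the primal: x* = (12, 7.25).
  primal value c^T x* = 19.25.
Solving the dual: y* = (0.5, 0, 0.25).
  dual value b^T y* = 19.25.
Strong duality: c^T x* = b^T y*. Confirmed.

19.25


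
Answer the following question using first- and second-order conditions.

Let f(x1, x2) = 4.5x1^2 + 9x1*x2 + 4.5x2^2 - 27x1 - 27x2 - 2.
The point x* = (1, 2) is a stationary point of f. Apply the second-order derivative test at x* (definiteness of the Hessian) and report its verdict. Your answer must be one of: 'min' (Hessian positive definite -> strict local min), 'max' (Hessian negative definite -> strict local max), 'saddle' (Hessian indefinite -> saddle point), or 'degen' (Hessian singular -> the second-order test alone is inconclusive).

Compute the Hessian H = grad^2 f:
  H = [[9, 9], [9, 9]]
Verify stationarity: grad f(x*) = H x* + g = (0, 0).
Eigenvalues of H: 0, 18.
H has a zero eigenvalue (singular; positive semidefinite but not definite), so H is neither positive definite, negative definite, nor indefinite. The second-order test alone is inconclusive -> degen.
(Indeed, f is constant along the null direction of H through x*, so x* is not a strict local extremum.)

degen


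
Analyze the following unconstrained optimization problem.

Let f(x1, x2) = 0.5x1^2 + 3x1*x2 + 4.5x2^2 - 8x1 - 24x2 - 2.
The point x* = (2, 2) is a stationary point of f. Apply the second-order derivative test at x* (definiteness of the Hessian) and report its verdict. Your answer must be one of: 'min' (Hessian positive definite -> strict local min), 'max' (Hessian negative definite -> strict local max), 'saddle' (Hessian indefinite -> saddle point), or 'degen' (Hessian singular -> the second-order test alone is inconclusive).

Compute the Hessian H = grad^2 f:
  H = [[1, 3], [3, 9]]
Verify stationarity: grad f(x*) = H x* + g = (0, 0).
Eigenvalues of H: 0, 10.
H has a zero eigenvalue (singular; positive semidefinite but not definite), so H is neither positive definite, negative definite, nor indefinite. The second-order test alone is inconclusive -> degen.
(Indeed, f is constant along the null direction of H through x*, so x* is not a strict local extremum.)

degen
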